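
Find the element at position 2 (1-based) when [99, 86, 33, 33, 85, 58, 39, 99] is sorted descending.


Sort descending: [99, 99, 86, 85, 58, 39, 33, 33]
The 2nd element (1-indexed) is at index 1.
Value = 99
Final answer: 99


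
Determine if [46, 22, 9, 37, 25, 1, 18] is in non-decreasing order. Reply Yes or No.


Check consecutive pairs:
  46 <= 22? False
  22 <= 9? False
  9 <= 37? True
  37 <= 25? False
  25 <= 1? False
  1 <= 18? True
4 consecutive pair(s) are out of order, so the list is not sorted.
Final answer: No


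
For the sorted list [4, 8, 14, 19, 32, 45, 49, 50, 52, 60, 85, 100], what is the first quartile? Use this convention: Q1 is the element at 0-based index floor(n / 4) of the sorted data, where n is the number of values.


The list has n = 12 elements.
Q1 index = floor(12 / 4) = floor(3) = 3
Counting from index 0 in the sorted data, the element at index 3 is 19.
Final answer: 19


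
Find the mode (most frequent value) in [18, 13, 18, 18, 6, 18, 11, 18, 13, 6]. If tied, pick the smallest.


Count the frequency of each value:
  6 appears 2 time(s)
  11 appears 1 time(s)
  13 appears 2 time(s)
  18 appears 5 time(s)
Maximum frequency is 5.
Only 18 reaches that frequency, so it is the mode.
Final answer: 18


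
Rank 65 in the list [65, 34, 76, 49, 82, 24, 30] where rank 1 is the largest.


Sort descending: [82, 76, 65, 49, 34, 30, 24]
Find 65 in the sorted list.
65 is at position 3.
Final answer: 3


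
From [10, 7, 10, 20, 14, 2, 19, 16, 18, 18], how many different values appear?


List all unique values:
Distinct values: [2, 7, 10, 14, 16, 18, 19, 20]
Count = 8
Final answer: 8


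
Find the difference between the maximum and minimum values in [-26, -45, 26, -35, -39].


Maximum value: 26
Minimum value: -45
Range = 26 - (-45) = 71
Final answer: 71


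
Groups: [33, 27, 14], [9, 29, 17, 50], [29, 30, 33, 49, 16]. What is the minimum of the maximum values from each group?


Find max of each group:
  Group 1: [33, 27, 14] -> max = 33
  Group 2: [9, 29, 17, 50] -> max = 50
  Group 3: [29, 30, 33, 49, 16] -> max = 49
Maxes: [33, 50, 49]
Minimum of maxes = 33
Final answer: 33


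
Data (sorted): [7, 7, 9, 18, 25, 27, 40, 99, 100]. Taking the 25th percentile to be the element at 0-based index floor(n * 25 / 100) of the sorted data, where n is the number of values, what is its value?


The dataset has n = 9 elements.
Index = floor(9 * 25 / 100) = floor(225 / 100) = floor(2.25) = 2
Counting from index 0 in the sorted data, the element at index 2 is 9.
Final answer: 9


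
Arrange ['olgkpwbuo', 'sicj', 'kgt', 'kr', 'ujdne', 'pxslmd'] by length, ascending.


Compute lengths:
  'olgkpwbuo' has length 9
  'sicj' has length 4
  'kgt' has length 3
  'kr' has length 2
  'ujdne' has length 5
  'pxslmd' has length 6
Lengths in increasing order: 2 < 3 < 4 < 5 < 6 < 9
Listing the words in that order gives the answer.
Final answer: ['kr', 'kgt', 'sicj', 'ujdne', 'pxslmd', 'olgkpwbuo']


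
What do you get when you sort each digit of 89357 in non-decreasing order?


The number 89357 has digits: 8, 9, 3, 5, 7
Sorted: 3, 5, 7, 8, 9
Joining the sorted digits gives the result.
Final answer: 35789


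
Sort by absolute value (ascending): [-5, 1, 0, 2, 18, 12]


Compute absolute values:
  |-5| = 5
  |1| = 1
  |0| = 0
  |2| = 2
  |18| = 18
  |12| = 12
Absolute values in increasing order: 0 < 1 < 2 < 5 < 12 < 18
Listing the original numbers in that order gives the answer.
Final answer: [0, 1, 2, -5, 12, 18]


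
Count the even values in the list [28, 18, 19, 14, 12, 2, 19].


Check each element:
  28 is even
  18 is even
  19 is odd
  14 is even
  12 is even
  2 is even
  19 is odd
Evens: [28, 18, 14, 12, 2]
Count of evens = 5
Final answer: 5


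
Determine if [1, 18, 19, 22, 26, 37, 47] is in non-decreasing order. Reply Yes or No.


Check consecutive pairs:
  1 <= 18? True
  18 <= 19? True
  19 <= 22? True
  22 <= 26? True
  26 <= 37? True
  37 <= 47? True
Every consecutive pair is in order, so the list is non-decreasing.
Final answer: Yes


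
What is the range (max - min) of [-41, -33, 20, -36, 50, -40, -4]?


Maximum value: 50
Minimum value: -41
Range = 50 - (-41) = 91
Final answer: 91


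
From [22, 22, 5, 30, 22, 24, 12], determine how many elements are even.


Check each element:
  22 is even
  22 is even
  5 is odd
  30 is even
  22 is even
  24 is even
  12 is even
Evens: [22, 22, 30, 22, 24, 12]
Count of evens = 6
Final answer: 6


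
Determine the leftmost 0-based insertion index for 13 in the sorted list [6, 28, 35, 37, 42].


List is sorted: [6, 28, 35, 37, 42]
We need the leftmost position where 13 can be inserted, i.e. the first index whose element is >= 13 (or the end of the list if none is).
Binary search with low=0, high=5 (0-based indices):
  low=0, high=5, mid=2: a[2]=35 >= 13, so high = 2
  low=0, high=2, mid=1: a[1]=28 >= 13, so high = 1
  low=0, high=1, mid=0: a[0]=6 < 13, so low = 1
Now low = high = 1, so the insertion index is 1.
Final answer: 1


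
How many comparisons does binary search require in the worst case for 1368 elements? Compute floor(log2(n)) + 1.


Binary search halves the search space each step.
Maximum comparisons = floor(log2(1368)) + 1
log2(1368) = 10.4179
floor(log2(1368)) = 10, so 10 + 1 = 11
Final answer: 11


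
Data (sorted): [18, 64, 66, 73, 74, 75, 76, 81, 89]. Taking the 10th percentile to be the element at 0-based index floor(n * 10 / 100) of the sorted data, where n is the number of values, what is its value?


The dataset has n = 9 elements.
Index = floor(9 * 10 / 100) = floor(90 / 100) = floor(0.9) = 0
Counting from index 0 in the sorted data, the element at index 0 is 18.
Final answer: 18


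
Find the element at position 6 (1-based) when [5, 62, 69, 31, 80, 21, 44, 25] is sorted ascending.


Sort ascending: [5, 21, 25, 31, 44, 62, 69, 80]
The 6th element (1-indexed) is at index 5.
Value = 62
Final answer: 62


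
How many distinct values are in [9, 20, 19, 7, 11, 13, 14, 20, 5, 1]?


List all unique values:
Distinct values: [1, 5, 7, 9, 11, 13, 14, 19, 20]
Count = 9
Final answer: 9


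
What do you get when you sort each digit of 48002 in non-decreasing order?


The number 48002 has digits: 4, 8, 0, 0, 2
Sorted: 0, 0, 2, 4, 8
Joining the sorted digits gives the result.
Final answer: 00248


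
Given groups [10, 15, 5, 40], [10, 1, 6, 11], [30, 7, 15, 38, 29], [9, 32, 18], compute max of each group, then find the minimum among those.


Find max of each group:
  Group 1: [10, 15, 5, 40] -> max = 40
  Group 2: [10, 1, 6, 11] -> max = 11
  Group 3: [30, 7, 15, 38, 29] -> max = 38
  Group 4: [9, 32, 18] -> max = 32
Maxes: [40, 11, 38, 32]
Minimum of maxes = 11
Final answer: 11


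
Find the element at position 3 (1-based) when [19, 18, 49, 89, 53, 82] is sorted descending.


Sort descending: [89, 82, 53, 49, 19, 18]
The 3rd element (1-indexed) is at index 2.
Value = 53
Final answer: 53


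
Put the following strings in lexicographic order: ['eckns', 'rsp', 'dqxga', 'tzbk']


Compare strings character by character (the first differing letter decides):
  'dqxga' < 'eckns' since 'd' < 'e' at position 1
  'eckns' < 'rsp' since 'e' < 'r' at position 1
  'rsp' < 'tzbk' since 'r' < 't' at position 1
Chaining these comparisons gives the alphabetical order.
Final answer: ['dqxga', 'eckns', 'rsp', 'tzbk']


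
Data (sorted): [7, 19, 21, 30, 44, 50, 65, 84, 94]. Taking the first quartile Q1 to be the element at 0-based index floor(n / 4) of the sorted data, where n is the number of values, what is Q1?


The list has n = 9 elements.
Q1 index = floor(9 / 4) = floor(2.25) = 2
Counting from index 0 in the sorted data, the element at index 2 is 21.
Final answer: 21


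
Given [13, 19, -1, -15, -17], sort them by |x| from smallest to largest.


Compute absolute values:
  |13| = 13
  |19| = 19
  |-1| = 1
  |-15| = 15
  |-17| = 17
Absolute values in increasing order: 1 < 13 < 15 < 17 < 19
Listing the original numbers in that order gives the answer.
Final answer: [-1, 13, -15, -17, 19]


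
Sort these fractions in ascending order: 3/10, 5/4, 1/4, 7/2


Convert to decimal for comparison:
  3/10 = 0.3
  5/4 = 1.25
  1/4 = 0.25
  7/2 = 3.5
Decimals in increasing order: 0.25 < 0.3 < 1.25 < 3.5
Writing each back as its fraction gives the sorted order.
Final answer: 1/4, 3/10, 5/4, 7/2


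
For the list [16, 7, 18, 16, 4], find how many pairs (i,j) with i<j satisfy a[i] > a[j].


For each element, count the later elements that are smaller than it:
  16 (index 0): smaller elements after it = [7, 4] -> 2
  7 (index 1): smaller elements after it = [4] -> 1
  18 (index 2): smaller elements after it = [16, 4] -> 2
  16 (index 3): smaller elements after it = [4] -> 1
Total inversions = 2 + 1 + 2 + 1 = 6
Final answer: 6


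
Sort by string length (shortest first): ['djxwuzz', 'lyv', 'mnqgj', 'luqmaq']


Compute lengths:
  'djxwuzz' has length 7
  'lyv' has length 3
  'mnqgj' has length 5
  'luqmaq' has length 6
Lengths in increasing order: 3 < 5 < 6 < 7
Listing the words in that order gives the answer.
Final answer: ['lyv', 'mnqgj', 'luqmaq', 'djxwuzz']


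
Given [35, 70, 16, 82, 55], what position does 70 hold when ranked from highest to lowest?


Sort descending: [82, 70, 55, 35, 16]
Find 70 in the sorted list.
70 is at position 2.
Final answer: 2


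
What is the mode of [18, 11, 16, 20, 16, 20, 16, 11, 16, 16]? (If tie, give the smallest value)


Count the frequency of each value:
  11 appears 2 time(s)
  16 appears 5 time(s)
  18 appears 1 time(s)
  20 appears 2 time(s)
Maximum frequency is 5.
Only 16 reaches that frequency, so it is the mode.
Final answer: 16


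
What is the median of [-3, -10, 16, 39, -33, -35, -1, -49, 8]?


First, sort the list: [-49, -35, -33, -10, -3, -1, 8, 16, 39]
The list has 9 elements (odd count).
The middle index is 4 (0-based), and the element there is -3.
Final answer: -3


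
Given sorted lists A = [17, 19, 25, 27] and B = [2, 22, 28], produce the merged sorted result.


List A: [17, 19, 25, 27]
List B: [2, 22, 28]
Repeatedly compare the front elements and take the smaller:
  17 vs 2 -> take 2
  17 vs 22 -> take 17
  19 vs 22 -> take 19
  25 vs 22 -> take 22
  25 vs 28 -> take 25
  27 vs 28 -> take 27
  A is exhausted; append the rest of B: [28]
Final answer: [2, 17, 19, 22, 25, 27, 28]


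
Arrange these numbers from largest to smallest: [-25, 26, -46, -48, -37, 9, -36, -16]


Original list: [-25, 26, -46, -48, -37, 9, -36, -16]
Repeatedly take the largest remaining element:
  Remaining [-25, 26, -46, -48, -37, 9, -36, -16] -> largest is 26
  Remaining [-25, -46, -48, -37, 9, -36, -16] -> largest is 9
  Remaining [-25, -46, -48, -37, -36, -16] -> largest is -16
  Remaining [-25, -46, -48, -37, -36] -> largest is -25
  Remaining [-46, -48, -37, -36] -> largest is -36
  Remaining [-46, -48, -37] -> largest is -37
  Remaining [-46, -48] -> largest is -46
  Remaining [-48] -> largest is -48
Collecting the picks in order gives the descending list.
Final answer: [26, 9, -16, -25, -36, -37, -46, -48]


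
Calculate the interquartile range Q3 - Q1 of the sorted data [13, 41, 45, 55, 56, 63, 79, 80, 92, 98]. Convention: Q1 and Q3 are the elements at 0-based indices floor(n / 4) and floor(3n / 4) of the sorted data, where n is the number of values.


The data has n = 10 elements.
Q1 index = floor(10 / 4) = floor(2.5) = 2; Q3 index = floor(3 * 10 / 4) = floor(7.5) = 7
Q1 = element at index 2 = 45
Q3 = element at index 7 = 80
IQR = 80 - 45 = 35
Final answer: 35


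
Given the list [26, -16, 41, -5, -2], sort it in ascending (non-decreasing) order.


Original list: [26, -16, 41, -5, -2]
Repeatedly take the smallest remaining element:
  Remaining [26, -16, 41, -5, -2] -> smallest is -16
  Remaining [26, 41, -5, -2] -> smallest is -5
  Remaining [26, 41, -2] -> smallest is -2
  Remaining [26, 41] -> smallest is 26
  Remaining [41] -> smallest is 41
Collecting the picks in order gives the sorted list.
Final answer: [-16, -5, -2, 26, 41]


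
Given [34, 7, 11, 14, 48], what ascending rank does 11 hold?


Sort ascending: [7, 11, 14, 34, 48]
Find 11 in the sorted list.
11 is at position 2 (1-indexed).
Final answer: 2


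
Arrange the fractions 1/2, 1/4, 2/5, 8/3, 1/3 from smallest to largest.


Convert to decimal for comparison:
  1/2 = 0.5
  1/4 = 0.25
  2/5 = 0.4
  8/3 = 2.6667
  1/3 = 0.3333
Decimals in increasing order: 0.25 < 0.3333 < 0.4 < 0.5 < 2.6667
Writing each back as its fraction gives the sorted order.
Final answer: 1/4, 1/3, 2/5, 1/2, 8/3


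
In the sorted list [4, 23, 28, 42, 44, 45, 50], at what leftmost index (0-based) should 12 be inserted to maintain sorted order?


List is sorted: [4, 23, 28, 42, 44, 45, 50]
We need the leftmost position where 12 can be inserted, i.e. the first index whose element is >= 12 (or the end of the list if none is).
Binary search with low=0, high=7 (0-based indices):
  low=0, high=7, mid=3: a[3]=42 >= 12, so high = 3
  low=0, high=3, mid=1: a[1]=23 >= 12, so high = 1
  low=0, high=1, mid=0: a[0]=4 < 12, so low = 1
Now low = high = 1, so the insertion index is 1.
Final answer: 1


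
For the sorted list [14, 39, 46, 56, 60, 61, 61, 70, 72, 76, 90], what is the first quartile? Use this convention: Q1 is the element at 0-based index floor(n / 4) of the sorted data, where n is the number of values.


The list has n = 11 elements.
Q1 index = floor(11 / 4) = floor(2.75) = 2
Counting from index 0 in the sorted data, the element at index 2 is 46.
Final answer: 46


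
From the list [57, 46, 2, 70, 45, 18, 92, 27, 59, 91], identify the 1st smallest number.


Sort ascending: [2, 18, 27, 45, 46, 57, 59, 70, 91, 92]
The 1st element (1-indexed) is at index 0.
Value = 2
Final answer: 2


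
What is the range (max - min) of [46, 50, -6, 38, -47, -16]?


Maximum value: 50
Minimum value: -47
Range = 50 - (-47) = 97
Final answer: 97


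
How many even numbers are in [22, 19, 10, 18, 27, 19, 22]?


Check each element:
  22 is even
  19 is odd
  10 is even
  18 is even
  27 is odd
  19 is odd
  22 is even
Evens: [22, 10, 18, 22]
Count of evens = 4
Final answer: 4


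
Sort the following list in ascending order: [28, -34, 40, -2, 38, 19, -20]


Original list: [28, -34, 40, -2, 38, 19, -20]
Repeatedly take the smallest remaining element:
  Remaining [28, -34, 40, -2, 38, 19, -20] -> smallest is -34
  Remaining [28, 40, -2, 38, 19, -20] -> smallest is -20
  Remaining [28, 40, -2, 38, 19] -> smallest is -2
  Remaining [28, 40, 38, 19] -> smallest is 19
  Remaining [28, 40, 38] -> smallest is 28
  Remaining [40, 38] -> smallest is 38
  Remaining [40] -> smallest is 40
Collecting the picks in order gives the sorted list.
Final answer: [-34, -20, -2, 19, 28, 38, 40]


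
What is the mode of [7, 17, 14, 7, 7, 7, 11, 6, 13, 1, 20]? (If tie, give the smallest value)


Count the frequency of each value:
  1 appears 1 time(s)
  6 appears 1 time(s)
  7 appears 4 time(s)
  11 appears 1 time(s)
  13 appears 1 time(s)
  14 appears 1 time(s)
  17 appears 1 time(s)
  20 appears 1 time(s)
Maximum frequency is 4.
Only 7 reaches that frequency, so it is the mode.
Final answer: 7


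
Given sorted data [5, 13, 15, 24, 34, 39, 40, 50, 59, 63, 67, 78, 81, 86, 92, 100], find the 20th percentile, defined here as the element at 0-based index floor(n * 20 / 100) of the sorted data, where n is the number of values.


The dataset has n = 16 elements.
Index = floor(16 * 20 / 100) = floor(320 / 100) = floor(3.2) = 3
Counting from index 0 in the sorted data, the element at index 3 is 24.
Final answer: 24


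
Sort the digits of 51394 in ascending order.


The number 51394 has digits: 5, 1, 3, 9, 4
Sorted: 1, 3, 4, 5, 9
Joining the sorted digits gives the result.
Final answer: 13459


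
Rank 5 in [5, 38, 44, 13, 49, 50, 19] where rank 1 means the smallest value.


Sort ascending: [5, 13, 19, 38, 44, 49, 50]
Find 5 in the sorted list.
5 is at position 1 (1-indexed).
Final answer: 1


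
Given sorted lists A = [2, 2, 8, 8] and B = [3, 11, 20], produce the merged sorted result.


List A: [2, 2, 8, 8]
List B: [3, 11, 20]
Repeatedly compare the front elements and take the smaller:
  2 vs 3 -> take 2
  2 vs 3 -> take 2
  8 vs 3 -> take 3
  8 vs 11 -> take 8
  8 vs 11 -> take 8
  A is exhausted; append the rest of B: [11, 20]
Final answer: [2, 2, 3, 8, 8, 11, 20]


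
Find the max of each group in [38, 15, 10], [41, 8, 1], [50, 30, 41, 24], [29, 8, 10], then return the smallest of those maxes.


Find max of each group:
  Group 1: [38, 15, 10] -> max = 38
  Group 2: [41, 8, 1] -> max = 41
  Group 3: [50, 30, 41, 24] -> max = 50
  Group 4: [29, 8, 10] -> max = 29
Maxes: [38, 41, 50, 29]
Minimum of maxes = 29
Final answer: 29


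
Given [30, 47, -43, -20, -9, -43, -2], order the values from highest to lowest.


Original list: [30, 47, -43, -20, -9, -43, -2]
Repeatedly take the largest remaining element:
  Remaining [30, 47, -43, -20, -9, -43, -2] -> largest is 47
  Remaining [30, -43, -20, -9, -43, -2] -> largest is 30
  Remaining [-43, -20, -9, -43, -2] -> largest is -2
  Remaining [-43, -20, -9, -43] -> largest is -9
  Remaining [-43, -20, -43] -> largest is -20
  Remaining [-43, -43] -> largest is -43
  Remaining [-43] -> largest is -43
Collecting the picks in order gives the descending list.
Final answer: [47, 30, -2, -9, -20, -43, -43]


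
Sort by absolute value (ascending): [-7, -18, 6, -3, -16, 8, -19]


Compute absolute values:
  |-7| = 7
  |-18| = 18
  |6| = 6
  |-3| = 3
  |-16| = 16
  |8| = 8
  |-19| = 19
Absolute values in increasing order: 3 < 6 < 7 < 8 < 16 < 18 < 19
Listing the original numbers in that order gives the answer.
Final answer: [-3, 6, -7, 8, -16, -18, -19]


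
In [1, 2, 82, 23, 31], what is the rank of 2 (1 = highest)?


Sort descending: [82, 31, 23, 2, 1]
Find 2 in the sorted list.
2 is at position 4.
Final answer: 4


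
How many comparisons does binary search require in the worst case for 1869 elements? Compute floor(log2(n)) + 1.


Binary search halves the search space each step.
Maximum comparisons = floor(log2(1869)) + 1
log2(1869) = 10.8681
floor(log2(1869)) = 10, so 10 + 1 = 11
Final answer: 11


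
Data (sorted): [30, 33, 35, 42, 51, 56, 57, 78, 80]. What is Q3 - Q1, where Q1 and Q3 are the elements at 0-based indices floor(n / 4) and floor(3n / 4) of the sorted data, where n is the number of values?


The data has n = 9 elements.
Q1 index = floor(9 / 4) = floor(2.25) = 2; Q3 index = floor(3 * 9 / 4) = floor(6.75) = 6
Q1 = element at index 2 = 35
Q3 = element at index 6 = 57
IQR = 57 - 35 = 22
Final answer: 22


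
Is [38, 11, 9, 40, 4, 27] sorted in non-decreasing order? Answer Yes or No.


Check consecutive pairs:
  38 <= 11? False
  11 <= 9? False
  9 <= 40? True
  40 <= 4? False
  4 <= 27? True
3 consecutive pair(s) are out of order, so the list is not sorted.
Final answer: No


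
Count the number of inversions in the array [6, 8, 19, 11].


For each element, count the later elements that are smaller than it:
  6 (index 0): smaller elements after it = [] -> 0
  8 (index 1): smaller elements after it = [] -> 0
  19 (index 2): smaller elements after it = [11] -> 1
Total inversions = 0 + 0 + 1 = 1
Final answer: 1


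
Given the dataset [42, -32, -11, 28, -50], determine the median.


First, sort the list: [-50, -32, -11, 28, 42]
The list has 5 elements (odd count).
The middle index is 2 (0-based), and the element there is -11.
Final answer: -11


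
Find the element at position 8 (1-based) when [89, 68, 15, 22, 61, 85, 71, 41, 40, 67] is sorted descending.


Sort descending: [89, 85, 71, 68, 67, 61, 41, 40, 22, 15]
The 8th element (1-indexed) is at index 7.
Value = 40
Final answer: 40


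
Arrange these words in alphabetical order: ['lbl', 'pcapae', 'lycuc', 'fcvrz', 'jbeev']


Compare strings character by character (the first differing letter decides):
  'fcvrz' < 'jbeev' since 'f' < 'j' at position 1
  'jbeev' < 'lbl' since 'j' < 'l' at position 1
  'lbl' < 'lycuc' since 'b' < 'y' at position 2
  'lycuc' < 'pcapae' since 'l' < 'p' at position 1
Chaining these comparisons gives the alphabetical order.
Final answer: ['fcvrz', 'jbeev', 'lbl', 'lycuc', 'pcapae']


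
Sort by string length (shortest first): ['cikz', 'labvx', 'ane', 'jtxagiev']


Compute lengths:
  'cikz' has length 4
  'labvx' has length 5
  'ane' has length 3
  'jtxagiev' has length 8
Lengths in increasing order: 3 < 4 < 5 < 8
Listing the words in that order gives the answer.
Final answer: ['ane', 'cikz', 'labvx', 'jtxagiev']


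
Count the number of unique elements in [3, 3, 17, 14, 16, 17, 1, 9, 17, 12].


List all unique values:
Distinct values: [1, 3, 9, 12, 14, 16, 17]
Count = 7
Final answer: 7


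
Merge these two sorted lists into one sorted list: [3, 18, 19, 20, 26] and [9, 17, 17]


List A: [3, 18, 19, 20, 26]
List B: [9, 17, 17]
Repeatedly compare the front elements and take the smaller:
  3 vs 9 -> take 3
  18 vs 9 -> take 9
  18 vs 17 -> take 17
  18 vs 17 -> take 17
  B is exhausted; append the rest of A: [18, 19, 20, 26]
Final answer: [3, 9, 17, 17, 18, 19, 20, 26]


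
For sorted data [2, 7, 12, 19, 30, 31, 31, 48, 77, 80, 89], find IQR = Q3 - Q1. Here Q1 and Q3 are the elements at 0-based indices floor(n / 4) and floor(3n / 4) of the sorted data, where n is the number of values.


The data has n = 11 elements.
Q1 index = floor(11 / 4) = floor(2.75) = 2; Q3 index = floor(3 * 11 / 4) = floor(8.25) = 8
Q1 = element at index 2 = 12
Q3 = element at index 8 = 77
IQR = 77 - 12 = 65
Final answer: 65


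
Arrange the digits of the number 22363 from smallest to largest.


The number 22363 has digits: 2, 2, 3, 6, 3
Sorted: 2, 2, 3, 3, 6
Joining the sorted digits gives the result.
Final answer: 22336


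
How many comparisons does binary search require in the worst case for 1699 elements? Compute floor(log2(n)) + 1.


Binary search halves the search space each step.
Maximum comparisons = floor(log2(1699)) + 1
log2(1699) = 10.7305
floor(log2(1699)) = 10, so 10 + 1 = 11
Final answer: 11


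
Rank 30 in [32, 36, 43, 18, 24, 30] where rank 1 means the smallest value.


Sort ascending: [18, 24, 30, 32, 36, 43]
Find 30 in the sorted list.
30 is at position 3 (1-indexed).
Final answer: 3


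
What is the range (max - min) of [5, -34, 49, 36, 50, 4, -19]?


Maximum value: 50
Minimum value: -34
Range = 50 - (-34) = 84
Final answer: 84


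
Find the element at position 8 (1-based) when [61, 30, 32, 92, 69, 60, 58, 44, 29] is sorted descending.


Sort descending: [92, 69, 61, 60, 58, 44, 32, 30, 29]
The 8th element (1-indexed) is at index 7.
Value = 30
Final answer: 30


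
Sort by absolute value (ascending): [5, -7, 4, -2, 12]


Compute absolute values:
  |5| = 5
  |-7| = 7
  |4| = 4
  |-2| = 2
  |12| = 12
Absolute values in increasing order: 2 < 4 < 5 < 7 < 12
Listing the original numbers in that order gives the answer.
Final answer: [-2, 4, 5, -7, 12]


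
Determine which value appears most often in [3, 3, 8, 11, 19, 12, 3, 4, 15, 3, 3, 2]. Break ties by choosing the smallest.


Count the frequency of each value:
  2 appears 1 time(s)
  3 appears 5 time(s)
  4 appears 1 time(s)
  8 appears 1 time(s)
  11 appears 1 time(s)
  12 appears 1 time(s)
  15 appears 1 time(s)
  19 appears 1 time(s)
Maximum frequency is 5.
Only 3 reaches that frequency, so it is the mode.
Final answer: 3


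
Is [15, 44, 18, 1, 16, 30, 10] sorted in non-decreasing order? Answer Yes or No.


Check consecutive pairs:
  15 <= 44? True
  44 <= 18? False
  18 <= 1? False
  1 <= 16? True
  16 <= 30? True
  30 <= 10? False
3 consecutive pair(s) are out of order, so the list is not sorted.
Final answer: No


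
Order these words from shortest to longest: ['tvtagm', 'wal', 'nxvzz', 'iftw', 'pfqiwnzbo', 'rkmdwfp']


Compute lengths:
  'tvtagm' has length 6
  'wal' has length 3
  'nxvzz' has length 5
  'iftw' has length 4
  'pfqiwnzbo' has length 9
  'rkmdwfp' has length 7
Lengths in increasing order: 3 < 4 < 5 < 6 < 7 < 9
Listing the words in that order gives the answer.
Final answer: ['wal', 'iftw', 'nxvzz', 'tvtagm', 'rkmdwfp', 'pfqiwnzbo']


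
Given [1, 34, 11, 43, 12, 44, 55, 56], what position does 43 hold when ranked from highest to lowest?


Sort descending: [56, 55, 44, 43, 34, 12, 11, 1]
Find 43 in the sorted list.
43 is at position 4.
Final answer: 4


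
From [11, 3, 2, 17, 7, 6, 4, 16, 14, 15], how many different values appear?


List all unique values:
Distinct values: [2, 3, 4, 6, 7, 11, 14, 15, 16, 17]
Count = 10
Final answer: 10


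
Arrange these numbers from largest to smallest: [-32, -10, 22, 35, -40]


Original list: [-32, -10, 22, 35, -40]
Repeatedly take the largest remaining element:
  Remaining [-32, -10, 22, 35, -40] -> largest is 35
  Remaining [-32, -10, 22, -40] -> largest is 22
  Remaining [-32, -10, -40] -> largest is -10
  Remaining [-32, -40] -> largest is -32
  Remaining [-40] -> largest is -40
Collecting the picks in order gives the descending list.
Final answer: [35, 22, -10, -32, -40]


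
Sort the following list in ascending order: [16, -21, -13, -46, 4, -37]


Original list: [16, -21, -13, -46, 4, -37]
Repeatedly take the smallest remaining element:
  Remaining [16, -21, -13, -46, 4, -37] -> smallest is -46
  Remaining [16, -21, -13, 4, -37] -> smallest is -37
  Remaining [16, -21, -13, 4] -> smallest is -21
  Remaining [16, -13, 4] -> smallest is -13
  Remaining [16, 4] -> smallest is 4
  Remaining [16] -> smallest is 16
Collecting the picks in order gives the sorted list.
Final answer: [-46, -37, -21, -13, 4, 16]


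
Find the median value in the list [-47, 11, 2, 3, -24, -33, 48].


First, sort the list: [-47, -33, -24, 2, 3, 11, 48]
The list has 7 elements (odd count).
The middle index is 3 (0-based), and the element there is 2.
Final answer: 2


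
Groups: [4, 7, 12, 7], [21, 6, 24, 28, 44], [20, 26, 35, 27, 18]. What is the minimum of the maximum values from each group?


Find max of each group:
  Group 1: [4, 7, 12, 7] -> max = 12
  Group 2: [21, 6, 24, 28, 44] -> max = 44
  Group 3: [20, 26, 35, 27, 18] -> max = 35
Maxes: [12, 44, 35]
Minimum of maxes = 12
Final answer: 12


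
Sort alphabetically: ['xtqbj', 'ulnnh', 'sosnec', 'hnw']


Compare strings character by character (the first differing letter decides):
  'hnw' < 'sosnec' since 'h' < 's' at position 1
  'sosnec' < 'ulnnh' since 's' < 'u' at position 1
  'ulnnh' < 'xtqbj' since 'u' < 'x' at position 1
Chaining these comparisons gives the alphabetical order.
Final answer: ['hnw', 'sosnec', 'ulnnh', 'xtqbj']


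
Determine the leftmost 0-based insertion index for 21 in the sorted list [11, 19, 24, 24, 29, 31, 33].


List is sorted: [11, 19, 24, 24, 29, 31, 33]
We need the leftmost position where 21 can be inserted, i.e. the first index whose element is >= 21 (or the end of the list if none is).
Binary search with low=0, high=7 (0-based indices):
  low=0, high=7, mid=3: a[3]=24 >= 21, so high = 3
  low=0, high=3, mid=1: a[1]=19 < 21, so low = 2
  low=2, high=3, mid=2: a[2]=24 >= 21, so high = 2
Now low = high = 2, so the insertion index is 2.
Final answer: 2


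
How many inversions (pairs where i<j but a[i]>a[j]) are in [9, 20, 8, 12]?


For each element, count the later elements that are smaller than it:
  9 (index 0): smaller elements after it = [8] -> 1
  20 (index 1): smaller elements after it = [8, 12] -> 2
  8 (index 2): smaller elements after it = [] -> 0
Total inversions = 1 + 2 + 0 = 3
Final answer: 3


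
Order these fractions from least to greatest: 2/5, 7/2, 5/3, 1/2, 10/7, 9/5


Convert to decimal for comparison:
  2/5 = 0.4
  7/2 = 3.5
  5/3 = 1.6667
  1/2 = 0.5
  10/7 = 1.4286
  9/5 = 1.8
Decimals in increasing order: 0.4 < 0.5 < 1.4286 < 1.6667 < 1.8 < 3.5
Writing each back as its fraction gives the sorted order.
Final answer: 2/5, 1/2, 10/7, 5/3, 9/5, 7/2


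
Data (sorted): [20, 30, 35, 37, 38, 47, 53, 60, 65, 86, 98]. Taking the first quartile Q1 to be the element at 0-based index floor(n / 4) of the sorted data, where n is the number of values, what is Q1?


The list has n = 11 elements.
Q1 index = floor(11 / 4) = floor(2.75) = 2
Counting from index 0 in the sorted data, the element at index 2 is 35.
Final answer: 35


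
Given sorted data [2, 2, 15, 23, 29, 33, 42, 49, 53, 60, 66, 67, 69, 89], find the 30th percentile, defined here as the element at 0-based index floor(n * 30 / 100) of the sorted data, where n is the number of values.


The dataset has n = 14 elements.
Index = floor(14 * 30 / 100) = floor(420 / 100) = floor(4.2) = 4
Counting from index 0 in the sorted data, the element at index 4 is 29.
Final answer: 29


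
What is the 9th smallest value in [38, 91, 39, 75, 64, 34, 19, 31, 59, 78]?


Sort ascending: [19, 31, 34, 38, 39, 59, 64, 75, 78, 91]
The 9th element (1-indexed) is at index 8.
Value = 78
Final answer: 78


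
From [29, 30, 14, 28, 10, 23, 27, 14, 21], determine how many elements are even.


Check each element:
  29 is odd
  30 is even
  14 is even
  28 is even
  10 is even
  23 is odd
  27 is odd
  14 is even
  21 is odd
Evens: [30, 14, 28, 10, 14]
Count of evens = 5
Final answer: 5


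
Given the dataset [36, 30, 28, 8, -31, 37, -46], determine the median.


First, sort the list: [-46, -31, 8, 28, 30, 36, 37]
The list has 7 elements (odd count).
The middle index is 3 (0-based), and the element there is 28.
Final answer: 28


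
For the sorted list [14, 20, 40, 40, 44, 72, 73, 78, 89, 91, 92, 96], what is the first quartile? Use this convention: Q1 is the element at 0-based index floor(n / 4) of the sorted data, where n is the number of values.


The list has n = 12 elements.
Q1 index = floor(12 / 4) = floor(3) = 3
Counting from index 0 in the sorted data, the element at index 3 is 40.
Final answer: 40


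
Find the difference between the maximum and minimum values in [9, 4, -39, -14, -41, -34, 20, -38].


Maximum value: 20
Minimum value: -41
Range = 20 - (-41) = 61
Final answer: 61


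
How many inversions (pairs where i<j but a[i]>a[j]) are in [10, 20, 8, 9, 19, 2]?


For each element, count the later elements that are smaller than it:
  10 (index 0): smaller elements after it = [8, 9, 2] -> 3
  20 (index 1): smaller elements after it = [8, 9, 19, 2] -> 4
  8 (index 2): smaller elements after it = [2] -> 1
  9 (index 3): smaller elements after it = [2] -> 1
  19 (index 4): smaller elements after it = [2] -> 1
Total inversions = 3 + 4 + 1 + 1 + 1 = 10
Final answer: 10


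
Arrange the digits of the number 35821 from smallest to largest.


The number 35821 has digits: 3, 5, 8, 2, 1
Sorted: 1, 2, 3, 5, 8
Joining the sorted digits gives the result.
Final answer: 12358


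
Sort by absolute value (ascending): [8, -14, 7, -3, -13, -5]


Compute absolute values:
  |8| = 8
  |-14| = 14
  |7| = 7
  |-3| = 3
  |-13| = 13
  |-5| = 5
Absolute values in increasing order: 3 < 5 < 7 < 8 < 13 < 14
Listing the original numbers in that order gives the answer.
Final answer: [-3, -5, 7, 8, -13, -14]


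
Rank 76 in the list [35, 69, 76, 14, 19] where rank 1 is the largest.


Sort descending: [76, 69, 35, 19, 14]
Find 76 in the sorted list.
76 is at position 1.
Final answer: 1


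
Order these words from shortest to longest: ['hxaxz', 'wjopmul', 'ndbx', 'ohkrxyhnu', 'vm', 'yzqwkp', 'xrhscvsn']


Compute lengths:
  'hxaxz' has length 5
  'wjopmul' has length 7
  'ndbx' has length 4
  'ohkrxyhnu' has length 9
  'vm' has length 2
  'yzqwkp' has length 6
  'xrhscvsn' has length 8
Lengths in increasing order: 2 < 4 < 5 < 6 < 7 < 8 < 9
Listing the words in that order gives the answer.
Final answer: ['vm', 'ndbx', 'hxaxz', 'yzqwkp', 'wjopmul', 'xrhscvsn', 'ohkrxyhnu']


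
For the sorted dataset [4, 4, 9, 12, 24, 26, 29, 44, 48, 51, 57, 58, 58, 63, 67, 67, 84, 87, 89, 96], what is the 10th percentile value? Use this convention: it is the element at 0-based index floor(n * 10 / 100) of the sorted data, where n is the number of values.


The dataset has n = 20 elements.
Index = floor(20 * 10 / 100) = floor(200 / 100) = floor(2) = 2
Counting from index 0 in the sorted data, the element at index 2 is 9.
Final answer: 9


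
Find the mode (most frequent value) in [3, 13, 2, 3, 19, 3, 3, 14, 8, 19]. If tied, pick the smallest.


Count the frequency of each value:
  2 appears 1 time(s)
  3 appears 4 time(s)
  8 appears 1 time(s)
  13 appears 1 time(s)
  14 appears 1 time(s)
  19 appears 2 time(s)
Maximum frequency is 4.
Only 3 reaches that frequency, so it is the mode.
Final answer: 3


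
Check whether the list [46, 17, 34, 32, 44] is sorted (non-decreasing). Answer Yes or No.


Check consecutive pairs:
  46 <= 17? False
  17 <= 34? True
  34 <= 32? False
  32 <= 44? True
2 consecutive pair(s) are out of order, so the list is not sorted.
Final answer: No


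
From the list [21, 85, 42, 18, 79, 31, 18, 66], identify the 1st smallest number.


Sort ascending: [18, 18, 21, 31, 42, 66, 79, 85]
The 1st element (1-indexed) is at index 0.
Value = 18
Final answer: 18


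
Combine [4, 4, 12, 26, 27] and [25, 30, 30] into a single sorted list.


List A: [4, 4, 12, 26, 27]
List B: [25, 30, 30]
Repeatedly compare the front elements and take the smaller:
  4 vs 25 -> take 4
  4 vs 25 -> take 4
  12 vs 25 -> take 12
  26 vs 25 -> take 25
  26 vs 30 -> take 26
  27 vs 30 -> take 27
  A is exhausted; append the rest of B: [30, 30]
Final answer: [4, 4, 12, 25, 26, 27, 30, 30]


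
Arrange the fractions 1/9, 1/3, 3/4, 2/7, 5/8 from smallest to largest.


Convert to decimal for comparison:
  1/9 = 0.1111
  1/3 = 0.3333
  3/4 = 0.75
  2/7 = 0.2857
  5/8 = 0.625
Decimals in increasing order: 0.1111 < 0.2857 < 0.3333 < 0.625 < 0.75
Writing each back as its fraction gives the sorted order.
Final answer: 1/9, 2/7, 1/3, 5/8, 3/4


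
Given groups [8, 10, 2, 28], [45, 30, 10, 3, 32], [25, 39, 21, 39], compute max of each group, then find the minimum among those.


Find max of each group:
  Group 1: [8, 10, 2, 28] -> max = 28
  Group 2: [45, 30, 10, 3, 32] -> max = 45
  Group 3: [25, 39, 21, 39] -> max = 39
Maxes: [28, 45, 39]
Minimum of maxes = 28
Final answer: 28


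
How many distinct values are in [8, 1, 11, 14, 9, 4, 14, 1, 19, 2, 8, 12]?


List all unique values:
Distinct values: [1, 2, 4, 8, 9, 11, 12, 14, 19]
Count = 9
Final answer: 9


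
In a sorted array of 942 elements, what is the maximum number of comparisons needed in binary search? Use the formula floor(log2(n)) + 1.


Binary search halves the search space each step.
Maximum comparisons = floor(log2(942)) + 1
log2(942) = 9.8796
floor(log2(942)) = 9, so 9 + 1 = 10
Final answer: 10


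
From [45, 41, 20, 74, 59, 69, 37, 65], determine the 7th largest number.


Sort descending: [74, 69, 65, 59, 45, 41, 37, 20]
The 7th element (1-indexed) is at index 6.
Value = 37
Final answer: 37


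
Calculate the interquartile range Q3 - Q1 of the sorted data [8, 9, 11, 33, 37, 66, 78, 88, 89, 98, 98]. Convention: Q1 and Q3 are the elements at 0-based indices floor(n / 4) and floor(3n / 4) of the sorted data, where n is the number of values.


The data has n = 11 elements.
Q1 index = floor(11 / 4) = floor(2.75) = 2; Q3 index = floor(3 * 11 / 4) = floor(8.25) = 8
Q1 = element at index 2 = 11
Q3 = element at index 8 = 89
IQR = 89 - 11 = 78
Final answer: 78


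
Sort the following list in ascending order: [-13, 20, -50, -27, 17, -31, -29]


Original list: [-13, 20, -50, -27, 17, -31, -29]
Repeatedly take the smallest remaining element:
  Remaining [-13, 20, -50, -27, 17, -31, -29] -> smallest is -50
  Remaining [-13, 20, -27, 17, -31, -29] -> smallest is -31
  Remaining [-13, 20, -27, 17, -29] -> smallest is -29
  Remaining [-13, 20, -27, 17] -> smallest is -27
  Remaining [-13, 20, 17] -> smallest is -13
  Remaining [20, 17] -> smallest is 17
  Remaining [20] -> smallest is 20
Collecting the picks in order gives the sorted list.
Final answer: [-50, -31, -29, -27, -13, 17, 20]


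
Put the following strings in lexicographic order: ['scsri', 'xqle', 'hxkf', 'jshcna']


Compare strings character by character (the first differing letter decides):
  'hxkf' < 'jshcna' since 'h' < 'j' at position 1
  'jshcna' < 'scsri' since 'j' < 's' at position 1
  'scsri' < 'xqle' since 's' < 'x' at position 1
Chaining these comparisons gives the alphabetical order.
Final answer: ['hxkf', 'jshcna', 'scsri', 'xqle']


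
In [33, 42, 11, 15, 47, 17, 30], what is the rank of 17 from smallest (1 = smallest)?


Sort ascending: [11, 15, 17, 30, 33, 42, 47]
Find 17 in the sorted list.
17 is at position 3 (1-indexed).
Final answer: 3


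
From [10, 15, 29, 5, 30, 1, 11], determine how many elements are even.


Check each element:
  10 is even
  15 is odd
  29 is odd
  5 is odd
  30 is even
  1 is odd
  11 is odd
Evens: [10, 30]
Count of evens = 2
Final answer: 2


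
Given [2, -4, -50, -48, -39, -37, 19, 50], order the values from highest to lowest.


Original list: [2, -4, -50, -48, -39, -37, 19, 50]
Repeatedly take the largest remaining element:
  Remaining [2, -4, -50, -48, -39, -37, 19, 50] -> largest is 50
  Remaining [2, -4, -50, -48, -39, -37, 19] -> largest is 19
  Remaining [2, -4, -50, -48, -39, -37] -> largest is 2
  Remaining [-4, -50, -48, -39, -37] -> largest is -4
  Remaining [-50, -48, -39, -37] -> largest is -37
  Remaining [-50, -48, -39] -> largest is -39
  Remaining [-50, -48] -> largest is -48
  Remaining [-50] -> largest is -50
Collecting the picks in order gives the descending list.
Final answer: [50, 19, 2, -4, -37, -39, -48, -50]


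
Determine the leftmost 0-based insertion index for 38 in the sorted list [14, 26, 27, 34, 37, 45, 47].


List is sorted: [14, 26, 27, 34, 37, 45, 47]
We need the leftmost position where 38 can be inserted, i.e. the first index whose element is >= 38 (or the end of the list if none is).
Binary search with low=0, high=7 (0-based indices):
  low=0, high=7, mid=3: a[3]=34 < 38, so low = 4
  low=4, high=7, mid=5: a[5]=45 >= 38, so high = 5
  low=4, high=5, mid=4: a[4]=37 < 38, so low = 5
Now low = high = 5, so the insertion index is 5.
Final answer: 5


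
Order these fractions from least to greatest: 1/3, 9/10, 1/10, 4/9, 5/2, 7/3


Convert to decimal for comparison:
  1/3 = 0.3333
  9/10 = 0.9
  1/10 = 0.1
  4/9 = 0.4444
  5/2 = 2.5
  7/3 = 2.3333
Decimals in increasing order: 0.1 < 0.3333 < 0.4444 < 0.9 < 2.3333 < 2.5
Writing each back as its fraction gives the sorted order.
Final answer: 1/10, 1/3, 4/9, 9/10, 7/3, 5/2


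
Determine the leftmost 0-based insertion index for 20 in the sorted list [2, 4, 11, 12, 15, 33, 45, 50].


List is sorted: [2, 4, 11, 12, 15, 33, 45, 50]
We need the leftmost position where 20 can be inserted, i.e. the first index whose element is >= 20 (or the end of the list if none is).
Binary search with low=0, high=8 (0-based indices):
  low=0, high=8, mid=4: a[4]=15 < 20, so low = 5
  low=5, high=8, mid=6: a[6]=45 >= 20, so high = 6
  low=5, high=6, mid=5: a[5]=33 >= 20, so high = 5
Now low = high = 5, so the insertion index is 5.
Final answer: 5


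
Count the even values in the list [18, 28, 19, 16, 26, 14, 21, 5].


Check each element:
  18 is even
  28 is even
  19 is odd
  16 is even
  26 is even
  14 is even
  21 is odd
  5 is odd
Evens: [18, 28, 16, 26, 14]
Count of evens = 5
Final answer: 5


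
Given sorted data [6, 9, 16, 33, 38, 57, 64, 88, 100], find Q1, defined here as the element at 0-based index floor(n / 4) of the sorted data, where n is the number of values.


The list has n = 9 elements.
Q1 index = floor(9 / 4) = floor(2.25) = 2
Counting from index 0 in the sorted data, the element at index 2 is 16.
Final answer: 16


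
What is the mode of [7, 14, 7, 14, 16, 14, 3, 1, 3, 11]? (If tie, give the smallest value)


Count the frequency of each value:
  1 appears 1 time(s)
  3 appears 2 time(s)
  7 appears 2 time(s)
  11 appears 1 time(s)
  14 appears 3 time(s)
  16 appears 1 time(s)
Maximum frequency is 3.
Only 14 reaches that frequency, so it is the mode.
Final answer: 14
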